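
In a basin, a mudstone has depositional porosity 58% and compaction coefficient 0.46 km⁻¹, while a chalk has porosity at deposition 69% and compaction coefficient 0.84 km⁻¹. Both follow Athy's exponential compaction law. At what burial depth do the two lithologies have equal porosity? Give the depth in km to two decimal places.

0.46 km

Set φ₀ₐ e^(−βₐZ) = φ₀ᵦ e^(−βᵦZ) ⇒ ln(φ₀ₐ/φ₀ᵦ) = (βₐ − βᵦ)·Z
Z = ln(0.58/0.69) / (0.46 − 0.84) = -0.1737 / -0.38 = 0.457 km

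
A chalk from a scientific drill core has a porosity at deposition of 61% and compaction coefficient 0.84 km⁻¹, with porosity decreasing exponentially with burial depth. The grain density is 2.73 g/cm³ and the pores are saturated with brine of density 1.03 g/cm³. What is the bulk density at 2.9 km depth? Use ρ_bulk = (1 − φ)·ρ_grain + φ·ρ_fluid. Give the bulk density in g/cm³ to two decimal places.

2.64 g/cm³

Porosity at depth: n = 0.61·exp(−0.84×2.9) = 0.61×0.0875 = 0.0534
Bulk density: ρ_b = (1−n)ρ_g + n·ρ_f = 0.9466×2.73 + 0.0534×1.03
       = 2.584 + 0.055 = 2.639 g/cm³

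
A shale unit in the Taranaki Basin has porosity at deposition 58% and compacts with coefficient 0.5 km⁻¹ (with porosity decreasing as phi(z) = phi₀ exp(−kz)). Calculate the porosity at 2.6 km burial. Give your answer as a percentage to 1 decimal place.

15.8%

phi = phi₀·exp(−k·z) = 0.58 × exp(−0.5 × 2.6) = 0.58 × exp(−1.3)
  = 0.58 × 0.2725 = 0.1581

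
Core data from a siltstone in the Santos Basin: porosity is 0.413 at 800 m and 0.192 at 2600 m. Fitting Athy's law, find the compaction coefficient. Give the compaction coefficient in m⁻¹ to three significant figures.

0.000426 m⁻¹

Working in km (1 km = 1000 m; k in km⁻¹ = k in m⁻¹ × 1000):
Athy: n(Z) = n₀ e^(−kZ) ⇒ n₁/n₂ = e^{k(Z₂−Z₁)} ⇒ k = ln(n₁/n₂)/(Z₂−Z₁)
k = ln(0.413/0.192) / (2.6 − 0.8) = ln(2.151) / 1.8 = 0.7660 / 1.8 = 0.4255 km⁻¹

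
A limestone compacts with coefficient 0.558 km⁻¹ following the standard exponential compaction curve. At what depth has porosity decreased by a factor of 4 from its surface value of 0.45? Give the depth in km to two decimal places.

2.48 km

φ/φ₀ = 1/4 ⇒ exp(−β·d) = 1/4 ⇒ d = ln(4) / β
d = 1.3863 / 0.558 = 2.484 km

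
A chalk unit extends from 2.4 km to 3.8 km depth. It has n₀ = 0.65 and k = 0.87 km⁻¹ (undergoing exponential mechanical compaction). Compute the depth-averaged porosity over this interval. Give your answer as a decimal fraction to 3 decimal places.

⟨n⟩ = (1/(d₂−d₁)) ∫ n₀ e^(−kd) dd = n₀·(e^(−k·d₁) − e^(−k·d₂)) / (k·(d₂−d₁))
e^(−0.87×2.4) = 0.1239; e^(−0.87×3.8) = 0.0367
⟨n⟩ = 0.65 × (0.1239 − 0.0367) / (0.87 × 1.4) = 0.65 × 0.0717 = 0.0466

0.047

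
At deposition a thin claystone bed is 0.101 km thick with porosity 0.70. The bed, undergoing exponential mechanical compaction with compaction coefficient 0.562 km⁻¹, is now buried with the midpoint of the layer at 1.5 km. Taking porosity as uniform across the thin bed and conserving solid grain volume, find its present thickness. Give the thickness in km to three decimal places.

0.043 km

Porosity at 1.5 km: φ = 0.7·exp(−0.562×1.5) = 0.3013
Solid-volume conservation: h(1−φ) = h₀(1−φ₀) ⇒ h = h₀·(1−φ₀)/(1−φ)
h = 0.101 × (1 − 0.7)/(1 − 0.3013) = 0.101 × 0.4294 = 0.0434 km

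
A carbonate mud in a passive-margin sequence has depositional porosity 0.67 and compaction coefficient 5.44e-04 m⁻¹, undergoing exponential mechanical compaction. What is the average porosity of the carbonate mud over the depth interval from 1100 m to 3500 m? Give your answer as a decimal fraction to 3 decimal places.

0.206

Working in km (1 km = 1000 m; k in km⁻¹ = k in m⁻¹ × 1000):
⟨φ⟩ = (1/(Z₂−Z₁)) ∫ φ₀ e^(−kZ) dZ = φ₀·(e^(−k·Z₁) − e^(−k·Z₂)) / (k·(Z₂−Z₁))
e^(−0.544×1.1) = 0.5497; e^(−0.544×3.5) = 0.1490
⟨φ⟩ = 0.67 × (0.5497 − 0.1490) / (0.544 × 2.4) = 0.67 × 0.3069 = 0.2056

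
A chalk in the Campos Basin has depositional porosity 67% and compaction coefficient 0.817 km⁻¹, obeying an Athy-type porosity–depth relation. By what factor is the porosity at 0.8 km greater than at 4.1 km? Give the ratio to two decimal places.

14.82

phi(z₁)/phi(z₂) = e^(−c·z₁)/e^(−c·z₂) = e^{c(z₂−z₁)}
= exp(0.817 × 3.3) = exp(2.696) = 14.8218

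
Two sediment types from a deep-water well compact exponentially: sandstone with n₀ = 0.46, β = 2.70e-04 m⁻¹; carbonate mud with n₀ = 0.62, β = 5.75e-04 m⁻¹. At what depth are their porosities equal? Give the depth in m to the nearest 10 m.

Working in km (1 km = 1000 m; β in km⁻¹ = β in m⁻¹ × 1000):
Set n₀ₐ e^(−βₐd) = n₀ᵦ e^(−βᵦd) ⇒ ln(n₀ₐ/n₀ᵦ) = (βₐ − βᵦ)·d
d = ln(0.46/0.62) / (0.27 − 0.575) = -0.2985 / -0.305 = 0.979 km

980 m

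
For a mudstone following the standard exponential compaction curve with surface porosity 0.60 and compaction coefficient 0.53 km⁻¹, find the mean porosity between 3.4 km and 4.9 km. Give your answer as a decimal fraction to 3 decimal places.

0.068

⟨phi⟩ = (1/(z₂−z₁)) ∫ phi₀ e^(−cz) dz = phi₀·(e^(−c·z₁) − e^(−c·z₂)) / (c·(z₂−z₁))
e^(−0.53×3.4) = 0.1650; e^(−0.53×4.9) = 0.0745
⟨phi⟩ = 0.6 × (0.1650 − 0.0745) / (0.53 × 1.5) = 0.6 × 0.1138 = 0.0683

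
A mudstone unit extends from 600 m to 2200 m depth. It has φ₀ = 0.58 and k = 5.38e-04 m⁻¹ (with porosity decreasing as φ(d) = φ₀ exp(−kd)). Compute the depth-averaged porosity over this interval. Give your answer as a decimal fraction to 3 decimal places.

Working in km (1 km = 1000 m; k in km⁻¹ = k in m⁻¹ × 1000):
⟨φ⟩ = (1/(d₂−d₁)) ∫ φ₀ e^(−kd) dd = φ₀·(e^(−k·d₁) − e^(−k·d₂)) / (k·(d₂−d₁))
e^(−0.538×0.6) = 0.7241; e^(−0.538×2.2) = 0.3062
⟨φ⟩ = 0.58 × (0.7241 − 0.3062) / (0.538 × 1.6) = 0.58 × 0.4855 = 0.2816

0.282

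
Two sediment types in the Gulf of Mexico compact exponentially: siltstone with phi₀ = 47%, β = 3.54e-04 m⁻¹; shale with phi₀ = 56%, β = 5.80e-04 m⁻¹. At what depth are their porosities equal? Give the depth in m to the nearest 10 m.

Working in km (1 km = 1000 m; β in km⁻¹ = β in m⁻¹ × 1000):
Set phi₀ₐ e^(−βₐd) = phi₀ᵦ e^(−βᵦd) ⇒ ln(phi₀ₐ/phi₀ᵦ) = (βₐ − βᵦ)·d
d = ln(0.47/0.56) / (0.354 − 0.58) = -0.1752 / -0.226 = 0.775 km

780 m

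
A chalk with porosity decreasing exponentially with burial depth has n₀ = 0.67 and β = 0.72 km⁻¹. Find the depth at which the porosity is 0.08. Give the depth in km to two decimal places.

Invert Athy's law: Z = ln(n₀/n) / β
Z = ln(0.67/0.08) / 0.72 = ln(8.375) / 0.72 = 2.1253 / 0.72 = 2.952 km

2.95 km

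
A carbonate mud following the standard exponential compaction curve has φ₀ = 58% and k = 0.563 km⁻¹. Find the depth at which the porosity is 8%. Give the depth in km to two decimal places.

3.52 km

Invert Athy's law: z = ln(φ₀/φ) / k
z = ln(0.58/0.08) / 0.563 = ln(7.25) / 0.563 = 1.9810 / 0.563 = 3.519 km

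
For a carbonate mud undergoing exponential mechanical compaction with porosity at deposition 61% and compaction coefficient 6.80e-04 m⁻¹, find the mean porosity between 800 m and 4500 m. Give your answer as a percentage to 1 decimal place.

Working in km (1 km = 1000 m; β in km⁻¹ = β in m⁻¹ × 1000):
⟨phi⟩ = (1/(d₂−d₁)) ∫ phi₀ e^(−βd) dd = phi₀·(e^(−β·d₁) − e^(−β·d₂)) / (β·(d₂−d₁))
e^(−0.68×0.8) = 0.5804; e^(−0.68×4.5) = 0.0469
⟨phi⟩ = 0.61 × (0.5804 − 0.0469) / (0.68 × 3.7) = 0.61 × 0.2121 = 0.1294

12.9%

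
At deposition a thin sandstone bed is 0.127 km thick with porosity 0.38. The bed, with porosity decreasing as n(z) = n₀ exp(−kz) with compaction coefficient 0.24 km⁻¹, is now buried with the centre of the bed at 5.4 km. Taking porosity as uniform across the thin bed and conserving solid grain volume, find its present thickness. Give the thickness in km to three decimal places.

0.088 km

Porosity at 5.4 km: n = 0.38·exp(−0.24×5.4) = 0.1040
Solid-volume conservation: h(1−n) = h₀(1−n₀) ⇒ h = h₀·(1−n₀)/(1−n)
h = 0.127 × (1 − 0.38)/(1 − 0.1040) = 0.127 × 0.6919 = 0.0879 km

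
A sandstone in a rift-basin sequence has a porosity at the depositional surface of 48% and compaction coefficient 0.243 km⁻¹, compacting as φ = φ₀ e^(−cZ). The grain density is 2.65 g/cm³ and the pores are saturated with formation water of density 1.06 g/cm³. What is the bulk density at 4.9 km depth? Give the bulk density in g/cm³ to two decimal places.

Porosity at depth: φ = 0.48·exp(−0.243×4.9) = 0.48×0.3040 = 0.1459
Bulk density: ρ_b = (1−φ)ρ_g + φ·ρ_f = 0.8541×2.65 + 0.1459×1.06
       = 2.263 + 0.155 = 2.418 g/cm³

2.42 g/cm³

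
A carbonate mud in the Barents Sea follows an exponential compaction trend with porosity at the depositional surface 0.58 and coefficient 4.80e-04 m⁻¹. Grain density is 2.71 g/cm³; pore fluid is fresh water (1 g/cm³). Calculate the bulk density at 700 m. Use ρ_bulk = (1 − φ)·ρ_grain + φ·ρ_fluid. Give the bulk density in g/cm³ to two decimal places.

2.00 g/cm³

Working in km (1 km = 1000 m; k in km⁻¹ = k in m⁻¹ × 1000):
Porosity at depth: phi = 0.58·exp(−0.48×0.7) = 0.58×0.7146 = 0.4145
Bulk density: ρ_b = (1−phi)ρ_g + phi·ρ_f = 0.5855×2.71 + 0.4145×1
       = 1.587 + 0.414 = 2.001 g/cm³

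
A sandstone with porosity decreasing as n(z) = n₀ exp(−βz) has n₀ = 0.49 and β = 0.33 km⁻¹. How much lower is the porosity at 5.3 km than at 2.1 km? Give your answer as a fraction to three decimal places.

n(2.1) = 0.49·e^(−0.33×2.1) = 0.2450
n(5.3) = 0.49·e^(−0.33×5.3) = 0.0852
Δn = 0.2450 − 0.0852 = 0.1598

0.160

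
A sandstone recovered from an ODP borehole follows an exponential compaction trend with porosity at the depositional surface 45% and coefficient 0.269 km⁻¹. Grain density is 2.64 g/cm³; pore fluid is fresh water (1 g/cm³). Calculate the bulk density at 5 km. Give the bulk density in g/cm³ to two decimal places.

2.45 g/cm³

Porosity at depth: n = 0.45·exp(−0.269×5) = 0.45×0.2605 = 0.1172
Bulk density: ρ_b = (1−n)ρ_g + n·ρ_f = 0.8828×2.64 + 0.1172×1
       = 2.330 + 0.117 = 2.448 g/cm³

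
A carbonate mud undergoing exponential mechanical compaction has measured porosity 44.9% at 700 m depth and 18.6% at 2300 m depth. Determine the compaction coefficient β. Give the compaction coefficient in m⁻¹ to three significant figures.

0.000551 m⁻¹

Working in km (1 km = 1000 m; β in km⁻¹ = β in m⁻¹ × 1000):
Athy: φ(z) = φ₀ e^(−βz) ⇒ φ₁/φ₂ = e^{β(z₂−z₁)} ⇒ β = ln(φ₁/φ₂)/(z₂−z₁)
β = ln(0.449/0.186) / (2.3 − 0.7) = ln(2.414) / 1.6 = 0.8813 / 1.6 = 0.5508 km⁻¹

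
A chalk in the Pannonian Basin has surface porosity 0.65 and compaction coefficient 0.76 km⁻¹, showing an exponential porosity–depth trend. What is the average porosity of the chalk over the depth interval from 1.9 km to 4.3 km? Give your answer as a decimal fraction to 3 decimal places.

0.071

⟨φ⟩ = (1/(Z₂−Z₁)) ∫ φ₀ e^(−kZ) dZ = φ₀·(e^(−k·Z₁) − e^(−k·Z₂)) / (k·(Z₂−Z₁))
e^(−0.76×1.9) = 0.2360; e^(−0.76×4.3) = 0.0381
⟨φ⟩ = 0.65 × (0.2360 − 0.0381) / (0.76 × 2.4) = 0.65 × 0.1085 = 0.0705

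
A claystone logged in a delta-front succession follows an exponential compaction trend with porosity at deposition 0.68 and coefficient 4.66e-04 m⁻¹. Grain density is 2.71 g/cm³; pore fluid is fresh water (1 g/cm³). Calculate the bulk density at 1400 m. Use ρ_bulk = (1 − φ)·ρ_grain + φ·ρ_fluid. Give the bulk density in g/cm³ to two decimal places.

2.10 g/cm³

Working in km (1 km = 1000 m; c in km⁻¹ = c in m⁻¹ × 1000):
Porosity at depth: n = 0.68·exp(−0.466×1.4) = 0.68×0.5208 = 0.3541
Bulk density: ρ_b = (1−n)ρ_g + n·ρ_f = 0.6459×2.71 + 0.3541×1
       = 1.750 + 0.354 = 2.104 g/cm³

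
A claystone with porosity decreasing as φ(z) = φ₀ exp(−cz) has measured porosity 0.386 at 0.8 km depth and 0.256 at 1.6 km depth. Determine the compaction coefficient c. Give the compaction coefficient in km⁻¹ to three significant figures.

0.513 km⁻¹

Athy: φ(z) = φ₀ e^(−cz) ⇒ φ₁/φ₂ = e^{c(z₂−z₁)} ⇒ c = ln(φ₁/φ₂)/(z₂−z₁)
c = ln(0.386/0.256) / (1.6 − 0.8) = ln(1.508) / 0.8 = 0.4107 / 0.8 = 0.5133 km⁻¹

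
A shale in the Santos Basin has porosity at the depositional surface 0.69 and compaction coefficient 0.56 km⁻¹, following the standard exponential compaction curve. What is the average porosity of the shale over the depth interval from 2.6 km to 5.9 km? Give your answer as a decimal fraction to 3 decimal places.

0.073

⟨phi⟩ = (1/(d₂−d₁)) ∫ phi₀ e^(−kd) dd = phi₀·(e^(−k·d₁) − e^(−k·d₂)) / (k·(d₂−d₁))
e^(−0.56×2.6) = 0.2332; e^(−0.56×5.9) = 0.0367
⟨phi⟩ = 0.69 × (0.2332 − 0.0367) / (0.56 × 3.3) = 0.69 × 0.1063 = 0.0733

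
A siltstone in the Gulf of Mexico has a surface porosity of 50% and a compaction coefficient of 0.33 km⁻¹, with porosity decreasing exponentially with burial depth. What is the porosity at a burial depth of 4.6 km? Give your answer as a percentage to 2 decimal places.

10.96%

phi = phi₀·exp(−k·z) = 0.5 × exp(−0.33 × 4.6) = 0.5 × exp(−1.518)
  = 0.5 × 0.2191 = 0.1096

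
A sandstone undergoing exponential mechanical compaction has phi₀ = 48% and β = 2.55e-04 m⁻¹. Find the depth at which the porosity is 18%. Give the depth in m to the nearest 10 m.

Working in km (1 km = 1000 m; β in km⁻¹ = β in m⁻¹ × 1000):
Invert Athy's law: d = ln(phi₀/phi) / β
d = ln(0.48/0.18) / 0.255 = ln(2.667) / 0.255 = 0.9808 / 0.255 = 3.846 km

3850 m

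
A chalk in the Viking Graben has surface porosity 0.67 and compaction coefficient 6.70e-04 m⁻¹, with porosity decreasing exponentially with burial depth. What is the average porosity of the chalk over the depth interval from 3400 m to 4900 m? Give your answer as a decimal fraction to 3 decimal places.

Working in km (1 km = 1000 m; β in km⁻¹ = β in m⁻¹ × 1000):
⟨φ⟩ = (1/(Z₂−Z₁)) ∫ φ₀ e^(−βZ) dZ = φ₀·(e^(−β·Z₁) − e^(−β·Z₂)) / (β·(Z₂−Z₁))
e^(−0.67×3.4) = 0.1025; e^(−0.67×4.9) = 0.0375
⟨φ⟩ = 0.67 × (0.1025 − 0.0375) / (0.67 × 1.5) = 0.67 × 0.0647 = 0.0433

0.043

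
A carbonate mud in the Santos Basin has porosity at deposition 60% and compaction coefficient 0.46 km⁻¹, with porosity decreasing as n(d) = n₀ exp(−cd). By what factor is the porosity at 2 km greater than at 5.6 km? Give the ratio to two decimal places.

n(d₁)/n(d₂) = e^(−c·d₁)/e^(−c·d₂) = e^{c(d₂−d₁)}
= exp(0.46 × 3.6) = exp(1.656) = 5.2383

5.24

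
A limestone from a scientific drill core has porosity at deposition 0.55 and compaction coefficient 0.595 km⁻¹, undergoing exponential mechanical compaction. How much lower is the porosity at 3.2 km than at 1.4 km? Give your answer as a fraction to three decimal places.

0.157

φ(1.4) = 0.55·e^(−0.595×1.4) = 0.2391
φ(3.2) = 0.55·e^(−0.595×3.2) = 0.0819
Δφ = 0.2391 − 0.0819 = 0.1572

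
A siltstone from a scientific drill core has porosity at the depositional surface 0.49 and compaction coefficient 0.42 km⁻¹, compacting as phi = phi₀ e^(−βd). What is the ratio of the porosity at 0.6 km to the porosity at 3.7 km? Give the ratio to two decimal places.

phi(d₁)/phi(d₂) = e^(−β·d₁)/e^(−β·d₂) = e^{β(d₂−d₁)}
= exp(0.42 × 3.1) = exp(1.302) = 3.6766

3.68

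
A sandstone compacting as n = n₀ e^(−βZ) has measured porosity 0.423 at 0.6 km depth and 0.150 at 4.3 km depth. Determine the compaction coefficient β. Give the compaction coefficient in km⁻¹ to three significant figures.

0.280 km⁻¹

Athy: n(Z) = n₀ e^(−βZ) ⇒ n₁/n₂ = e^{β(Z₂−Z₁)} ⇒ β = ln(n₁/n₂)/(Z₂−Z₁)
β = ln(0.423/0.15) / (4.3 − 0.6) = ln(2.82) / 3.7 = 1.0367 / 3.7 = 0.2802 km⁻¹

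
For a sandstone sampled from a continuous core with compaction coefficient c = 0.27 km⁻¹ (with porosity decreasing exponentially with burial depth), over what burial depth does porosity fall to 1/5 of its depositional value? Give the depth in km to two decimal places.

5.96 km

φ/φ₀ = 1/5 ⇒ exp(−c·z) = 1/5 ⇒ z = ln(5) / c
z = 1.6094 / 0.27 = 5.961 km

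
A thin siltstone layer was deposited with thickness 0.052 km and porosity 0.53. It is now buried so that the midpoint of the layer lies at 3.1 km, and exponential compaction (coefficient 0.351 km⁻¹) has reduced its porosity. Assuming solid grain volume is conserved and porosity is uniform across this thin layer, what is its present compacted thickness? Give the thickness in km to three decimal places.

Porosity at 3.1 km: φ = 0.53·exp(−0.351×3.1) = 0.1785
Solid-volume conservation: h(1−φ) = h₀(1−φ₀) ⇒ h = h₀·(1−φ₀)/(1−φ)
h = 0.052 × (1 − 0.53)/(1 − 0.1785) = 0.052 × 0.5721 = 0.0298 km

0.030 km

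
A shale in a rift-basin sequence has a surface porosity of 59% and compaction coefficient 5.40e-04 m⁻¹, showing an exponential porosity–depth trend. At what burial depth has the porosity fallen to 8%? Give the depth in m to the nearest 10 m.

3700 m

Working in km (1 km = 1000 m; k in km⁻¹ = k in m⁻¹ × 1000):
Invert Athy's law: d = ln(phi₀/phi) / k
d = ln(0.59/0.08) / 0.54 = ln(7.375) / 0.54 = 1.9981 / 0.54 = 3.700 km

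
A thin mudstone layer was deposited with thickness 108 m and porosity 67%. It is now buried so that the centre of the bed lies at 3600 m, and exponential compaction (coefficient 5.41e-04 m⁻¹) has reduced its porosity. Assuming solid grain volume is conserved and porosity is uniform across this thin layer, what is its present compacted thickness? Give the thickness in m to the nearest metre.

39 m

Working in km (1 km = 1000 m; c in km⁻¹ = c in m⁻¹ × 1000):
Porosity at 3.6 km: φ = 0.67·exp(−0.541×3.6) = 0.0956
Solid-volume conservation: h(1−φ) = h₀(1−φ₀) ⇒ h = h₀·(1−φ₀)/(1−φ)
h = 0.108 × (1 − 0.67)/(1 − 0.0956) = 0.108 × 0.3649 = 0.0394 km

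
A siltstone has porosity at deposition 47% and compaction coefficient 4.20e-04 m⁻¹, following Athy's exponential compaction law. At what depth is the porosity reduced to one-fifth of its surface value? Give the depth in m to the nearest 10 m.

Working in km (1 km = 1000 m; β in km⁻¹ = β in m⁻¹ × 1000):
φ/φ₀ = 1/5 ⇒ exp(−β·Z) = 1/5 ⇒ Z = ln(5) / β
Z = 1.6094 / 0.42 = 3.832 km

3830 m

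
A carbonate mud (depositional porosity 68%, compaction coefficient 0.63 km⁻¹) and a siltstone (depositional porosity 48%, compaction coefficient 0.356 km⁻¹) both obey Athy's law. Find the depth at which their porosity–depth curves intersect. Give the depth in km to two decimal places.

Set n₀ₐ e^(−βₐZ) = n₀ᵦ e^(−βᵦZ) ⇒ ln(n₀ₐ/n₀ᵦ) = (βₐ − βᵦ)·Z
Z = ln(0.68/0.48) / (0.63 − 0.356) = 0.3483 / 0.274 = 1.271 km

1.27 km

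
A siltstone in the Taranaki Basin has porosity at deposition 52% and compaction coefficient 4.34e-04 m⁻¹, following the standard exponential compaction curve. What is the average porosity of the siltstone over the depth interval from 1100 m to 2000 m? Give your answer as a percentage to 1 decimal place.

Working in km (1 km = 1000 m; c in km⁻¹ = c in m⁻¹ × 1000):
⟨φ⟩ = (1/(Z₂−Z₁)) ∫ φ₀ e^(−cZ) dZ = φ₀·(e^(−c·Z₁) − e^(−c·Z₂)) / (c·(Z₂−Z₁))
e^(−0.434×1.1) = 0.6204; e^(−0.434×2) = 0.4198
⟨φ⟩ = 0.52 × (0.6204 − 0.4198) / (0.434 × 0.9) = 0.52 × 0.5136 = 0.2671

26.7%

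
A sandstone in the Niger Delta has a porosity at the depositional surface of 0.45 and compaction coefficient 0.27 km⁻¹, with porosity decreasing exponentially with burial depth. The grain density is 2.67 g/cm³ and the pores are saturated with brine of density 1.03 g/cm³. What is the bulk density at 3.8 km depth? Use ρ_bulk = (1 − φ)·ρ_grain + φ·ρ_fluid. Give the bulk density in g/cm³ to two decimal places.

Porosity at depth: φ = 0.45·exp(−0.27×3.8) = 0.45×0.3584 = 0.1613
Bulk density: ρ_b = (1−φ)ρ_g + φ·ρ_f = 0.8387×2.67 + 0.1613×1.03
       = 2.239 + 0.166 = 2.405 g/cm³

2.41 g/cm³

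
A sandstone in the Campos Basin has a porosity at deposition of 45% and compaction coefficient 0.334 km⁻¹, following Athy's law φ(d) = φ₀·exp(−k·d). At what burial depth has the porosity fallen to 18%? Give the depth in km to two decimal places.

Invert Athy's law: d = ln(φ₀/φ) / k
d = ln(0.45/0.18) / 0.334 = ln(2.5) / 0.334 = 0.9163 / 0.334 = 2.743 km

2.74 km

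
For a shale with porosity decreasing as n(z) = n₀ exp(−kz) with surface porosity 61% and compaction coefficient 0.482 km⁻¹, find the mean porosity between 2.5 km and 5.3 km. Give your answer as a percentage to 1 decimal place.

10.0%

⟨n⟩ = (1/(z₂−z₁)) ∫ n₀ e^(−kz) dz = n₀·(e^(−k·z₁) − e^(−k·z₂)) / (k·(z₂−z₁))
e^(−0.482×2.5) = 0.2997; e^(−0.482×5.3) = 0.0777
⟨n⟩ = 0.61 × (0.2997 − 0.0777) / (0.482 × 2.8) = 0.61 × 0.1645 = 0.1003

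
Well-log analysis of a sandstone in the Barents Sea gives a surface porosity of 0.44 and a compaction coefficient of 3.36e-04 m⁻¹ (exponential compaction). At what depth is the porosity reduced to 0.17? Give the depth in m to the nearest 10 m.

2830 m

Working in km (1 km = 1000 m; c in km⁻¹ = c in m⁻¹ × 1000):
Invert Athy's law: d = ln(n₀/n) / c
d = ln(0.44/0.17) / 0.336 = ln(2.588) / 0.336 = 0.9510 / 0.336 = 2.830 km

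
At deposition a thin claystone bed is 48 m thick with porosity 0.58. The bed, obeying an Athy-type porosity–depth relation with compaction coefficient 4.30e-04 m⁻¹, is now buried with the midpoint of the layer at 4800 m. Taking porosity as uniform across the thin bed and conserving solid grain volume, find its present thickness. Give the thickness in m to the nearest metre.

Working in km (1 km = 1000 m; c in km⁻¹ = c in m⁻¹ × 1000):
Porosity at 4.8 km: n = 0.58·exp(−0.43×4.8) = 0.0736
Solid-volume conservation: h(1−n) = h₀(1−n₀) ⇒ h = h₀·(1−n₀)/(1−n)
h = 0.048 × (1 − 0.58)/(1 − 0.0736) = 0.048 × 0.4534 = 0.0218 km

22 m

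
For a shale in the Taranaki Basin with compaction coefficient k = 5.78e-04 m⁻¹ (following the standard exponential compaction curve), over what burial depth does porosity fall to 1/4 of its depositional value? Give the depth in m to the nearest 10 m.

Working in km (1 km = 1000 m; k in km⁻¹ = k in m⁻¹ × 1000):
phi/phi₀ = 1/4 ⇒ exp(−k·z) = 1/4 ⇒ z = ln(4) / k
z = 1.3863 / 0.578 = 2.398 km

2400 m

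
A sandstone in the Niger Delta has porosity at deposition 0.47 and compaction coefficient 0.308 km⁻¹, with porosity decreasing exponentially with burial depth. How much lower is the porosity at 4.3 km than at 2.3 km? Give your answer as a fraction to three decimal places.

n(2.3) = 0.47·e^(−0.308×2.3) = 0.2314
n(4.3) = 0.47·e^(−0.308×4.3) = 0.1250
Δn = 0.2314 − 0.1250 = 0.1064

0.106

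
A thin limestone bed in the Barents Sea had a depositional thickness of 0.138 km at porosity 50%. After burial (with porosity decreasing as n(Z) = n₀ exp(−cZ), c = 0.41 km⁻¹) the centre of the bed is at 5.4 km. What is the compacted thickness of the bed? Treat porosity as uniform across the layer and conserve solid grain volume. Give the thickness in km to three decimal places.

0.073 km

Porosity at 5.4 km: n = 0.5·exp(−0.41×5.4) = 0.0546
Solid-volume conservation: h(1−n) = h₀(1−n₀) ⇒ h = h₀·(1−n₀)/(1−n)
h = 0.138 × (1 − 0.5)/(1 − 0.0546) = 0.138 × 0.5289 = 0.0730 km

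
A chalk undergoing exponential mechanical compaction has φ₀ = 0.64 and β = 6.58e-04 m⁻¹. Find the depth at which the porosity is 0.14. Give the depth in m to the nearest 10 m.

2310 m

Working in km (1 km = 1000 m; β in km⁻¹ = β in m⁻¹ × 1000):
Invert Athy's law: Z = ln(φ₀/φ) / β
Z = ln(0.64/0.14) / 0.658 = ln(4.571) / 0.658 = 1.5198 / 0.658 = 2.310 km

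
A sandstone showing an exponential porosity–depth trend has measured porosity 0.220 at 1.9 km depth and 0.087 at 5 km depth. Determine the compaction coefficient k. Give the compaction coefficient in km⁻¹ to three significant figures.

Athy: n(z) = n₀ e^(−kz) ⇒ n₁/n₂ = e^{k(z₂−z₁)} ⇒ k = ln(n₁/n₂)/(z₂−z₁)
k = ln(0.22/0.087) / (5 − 1.9) = ln(2.529) / 3.1 = 0.9277 / 3.1 = 0.2993 km⁻¹

0.299 km⁻¹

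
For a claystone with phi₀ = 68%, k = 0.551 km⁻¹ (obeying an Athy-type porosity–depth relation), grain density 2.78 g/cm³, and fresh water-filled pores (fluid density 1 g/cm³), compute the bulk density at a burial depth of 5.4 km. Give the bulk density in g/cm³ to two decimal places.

2.72 g/cm³

Porosity at depth: phi = 0.68·exp(−0.551×5.4) = 0.68×0.0510 = 0.0347
Bulk density: ρ_b = (1−phi)ρ_g + phi·ρ_f = 0.9653×2.78 + 0.0347×1
       = 2.684 + 0.035 = 2.718 g/cm³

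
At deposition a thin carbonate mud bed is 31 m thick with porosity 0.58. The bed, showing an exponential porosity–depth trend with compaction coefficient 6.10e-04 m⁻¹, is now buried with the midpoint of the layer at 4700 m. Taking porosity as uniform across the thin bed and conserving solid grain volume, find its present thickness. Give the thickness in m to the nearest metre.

13 m

Working in km (1 km = 1000 m; k in km⁻¹ = k in m⁻¹ × 1000):
Porosity at 4.7 km: φ = 0.58·exp(−0.61×4.7) = 0.0330
Solid-volume conservation: h(1−φ) = h₀(1−φ₀) ⇒ h = h₀·(1−φ₀)/(1−φ)
h = 0.031 × (1 − 0.58)/(1 − 0.0330) = 0.031 × 0.4343 = 0.0135 km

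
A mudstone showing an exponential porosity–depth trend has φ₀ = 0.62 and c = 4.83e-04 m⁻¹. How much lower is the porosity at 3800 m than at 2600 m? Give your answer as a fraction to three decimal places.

Working in km (1 km = 1000 m; c in km⁻¹ = c in m⁻¹ × 1000):
φ(2.6) = 0.62·e^(−0.483×2.6) = 0.1766
φ(3.8) = 0.62·e^(−0.483×3.8) = 0.0989
Δφ = 0.1766 − 0.0989 = 0.0777

0.078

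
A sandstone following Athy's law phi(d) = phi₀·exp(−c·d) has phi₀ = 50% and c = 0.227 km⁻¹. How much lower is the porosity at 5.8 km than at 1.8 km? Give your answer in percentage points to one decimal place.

phi(1.8) = 0.5·e^(−0.227×1.8) = 0.3323
phi(5.8) = 0.5·e^(−0.227×5.8) = 0.1340
Δphi = 0.3323 − 0.1340 = 0.1983

19.8 percentage points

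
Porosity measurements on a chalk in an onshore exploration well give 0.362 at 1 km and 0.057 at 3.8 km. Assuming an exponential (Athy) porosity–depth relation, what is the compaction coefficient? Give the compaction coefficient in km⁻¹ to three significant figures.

Athy: n(Z) = n₀ e^(−kZ) ⇒ n₁/n₂ = e^{k(Z₂−Z₁)} ⇒ k = ln(n₁/n₂)/(Z₂−Z₁)
k = ln(0.362/0.057) / (3.8 − 1) = ln(6.351) / 2.8 = 1.8486 / 2.8 = 0.6602 km⁻¹

0.660 km⁻¹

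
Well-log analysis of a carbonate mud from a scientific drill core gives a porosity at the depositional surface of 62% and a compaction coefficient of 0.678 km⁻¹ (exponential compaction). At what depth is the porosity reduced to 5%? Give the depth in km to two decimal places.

3.71 km

Invert Athy's law: Z = ln(phi₀/phi) / c
Z = ln(0.62/0.05) / 0.678 = ln(12.4) / 0.678 = 2.5177 / 0.678 = 3.713 km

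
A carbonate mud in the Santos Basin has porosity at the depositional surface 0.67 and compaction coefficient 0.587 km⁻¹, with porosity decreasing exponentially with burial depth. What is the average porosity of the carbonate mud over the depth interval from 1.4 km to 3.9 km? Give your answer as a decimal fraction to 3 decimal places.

0.154

⟨n⟩ = (1/(d₂−d₁)) ∫ n₀ e^(−kd) dd = n₀·(e^(−k·d₁) − e^(−k·d₂)) / (k·(d₂−d₁))
e^(−0.587×1.4) = 0.4396; e^(−0.587×3.9) = 0.1013
⟨n⟩ = 0.67 × (0.4396 − 0.1013) / (0.587 × 2.5) = 0.67 × 0.2305 = 0.1545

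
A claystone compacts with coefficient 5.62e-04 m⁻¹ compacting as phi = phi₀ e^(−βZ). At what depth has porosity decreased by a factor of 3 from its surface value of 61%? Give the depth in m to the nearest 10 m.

1950 m

Working in km (1 km = 1000 m; β in km⁻¹ = β in m⁻¹ × 1000):
phi/phi₀ = 1/3 ⇒ exp(−β·Z) = 1/3 ⇒ Z = ln(3) / β
Z = 1.0986 / 0.562 = 1.955 km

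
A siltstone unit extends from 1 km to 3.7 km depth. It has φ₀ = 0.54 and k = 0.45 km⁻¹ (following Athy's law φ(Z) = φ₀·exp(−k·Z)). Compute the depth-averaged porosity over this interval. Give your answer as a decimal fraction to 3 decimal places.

0.199

⟨φ⟩ = (1/(Z₂−Z₁)) ∫ φ₀ e^(−kZ) dZ = φ₀·(e^(−k·Z₁) − e^(−k·Z₂)) / (k·(Z₂−Z₁))
e^(−0.45×1) = 0.6376; e^(−0.45×3.7) = 0.1892
⟨φ⟩ = 0.54 × (0.6376 − 0.1892) / (0.45 × 2.7) = 0.54 × 0.3691 = 0.1993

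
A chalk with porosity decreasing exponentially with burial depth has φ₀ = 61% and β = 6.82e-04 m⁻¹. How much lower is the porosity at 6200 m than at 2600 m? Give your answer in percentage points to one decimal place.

9.5 percentage points

Working in km (1 km = 1000 m; β in km⁻¹ = β in m⁻¹ × 1000):
φ(2.6) = 0.61·e^(−0.682×2.6) = 0.1036
φ(6.2) = 0.61·e^(−0.682×6.2) = 0.0089
Δφ = 0.1036 − 0.0089 = 0.0947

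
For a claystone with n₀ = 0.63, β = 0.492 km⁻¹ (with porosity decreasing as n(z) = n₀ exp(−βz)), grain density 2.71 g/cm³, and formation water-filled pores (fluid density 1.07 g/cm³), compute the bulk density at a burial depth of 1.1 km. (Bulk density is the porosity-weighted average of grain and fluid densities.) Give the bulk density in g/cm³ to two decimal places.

2.11 g/cm³

Porosity at depth: n = 0.63·exp(−0.492×1.1) = 0.63×0.5820 = 0.3667
Bulk density: ρ_b = (1−n)ρ_g + n·ρ_f = 0.6333×2.71 + 0.3667×1.07
       = 1.716 + 0.392 = 2.109 g/cm³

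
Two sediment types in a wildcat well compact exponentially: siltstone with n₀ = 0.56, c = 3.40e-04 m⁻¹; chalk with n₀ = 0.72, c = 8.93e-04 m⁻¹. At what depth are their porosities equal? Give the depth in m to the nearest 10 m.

450 m

Working in km (1 km = 1000 m; c in km⁻¹ = c in m⁻¹ × 1000):
Set n₀ₐ e^(−cₐZ) = n₀ᵦ e^(−cᵦZ) ⇒ ln(n₀ₐ/n₀ᵦ) = (cₐ − cᵦ)·Z
Z = ln(0.56/0.72) / (0.34 − 0.893) = -0.2513 / -0.553 = 0.454 km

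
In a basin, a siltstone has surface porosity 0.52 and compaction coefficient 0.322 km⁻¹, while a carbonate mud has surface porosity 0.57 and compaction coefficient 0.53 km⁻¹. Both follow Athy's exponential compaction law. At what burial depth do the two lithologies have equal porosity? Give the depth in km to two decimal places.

0.44 km

Set n₀ₐ e^(−kₐz) = n₀ᵦ e^(−kᵦz) ⇒ ln(n₀ₐ/n₀ᵦ) = (kₐ − kᵦ)·z
z = ln(0.52/0.57) / (0.322 − 0.53) = -0.0918 / -0.208 = 0.441 km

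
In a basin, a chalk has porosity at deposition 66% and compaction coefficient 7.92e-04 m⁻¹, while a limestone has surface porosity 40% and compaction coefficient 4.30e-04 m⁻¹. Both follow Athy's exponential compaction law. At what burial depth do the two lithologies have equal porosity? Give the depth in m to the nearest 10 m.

1380 m

Working in km (1 km = 1000 m; β in km⁻¹ = β in m⁻¹ × 1000):
Set phi₀ₐ e^(−βₐd) = phi₀ᵦ e^(−βᵦd) ⇒ ln(phi₀ₐ/phi₀ᵦ) = (βₐ − βᵦ)·d
d = ln(0.66/0.4) / (0.792 − 0.43) = 0.5008 / 0.362 = 1.383 km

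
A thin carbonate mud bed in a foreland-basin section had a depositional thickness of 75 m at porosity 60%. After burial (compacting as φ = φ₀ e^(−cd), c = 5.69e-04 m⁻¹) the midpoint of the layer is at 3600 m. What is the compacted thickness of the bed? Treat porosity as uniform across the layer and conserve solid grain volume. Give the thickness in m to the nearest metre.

33 m

Working in km (1 km = 1000 m; c in km⁻¹ = c in m⁻¹ × 1000):
Porosity at 3.6 km: φ = 0.6·exp(−0.569×3.6) = 0.0774
Solid-volume conservation: h(1−φ) = h₀(1−φ₀) ⇒ h = h₀·(1−φ₀)/(1−φ)
h = 0.075 × (1 − 0.6)/(1 − 0.0774) = 0.075 × 0.4335 = 0.0325 km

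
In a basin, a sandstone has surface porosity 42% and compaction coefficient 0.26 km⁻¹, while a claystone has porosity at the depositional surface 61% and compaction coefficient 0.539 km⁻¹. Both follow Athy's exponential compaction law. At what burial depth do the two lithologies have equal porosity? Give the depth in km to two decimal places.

Set n₀ₐ e^(−kₐz) = n₀ᵦ e^(−kᵦz) ⇒ ln(n₀ₐ/n₀ᵦ) = (kₐ − kᵦ)·z
z = ln(0.42/0.61) / (0.26 − 0.539) = -0.3732 / -0.279 = 1.338 km

1.34 km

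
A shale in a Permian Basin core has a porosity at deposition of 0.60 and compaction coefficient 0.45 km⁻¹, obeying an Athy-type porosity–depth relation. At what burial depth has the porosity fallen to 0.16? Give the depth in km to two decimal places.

Invert Athy's law: Z = ln(φ₀/φ) / k
Z = ln(0.6/0.16) / 0.45 = ln(3.75) / 0.45 = 1.3218 / 0.45 = 2.937 km

2.94 km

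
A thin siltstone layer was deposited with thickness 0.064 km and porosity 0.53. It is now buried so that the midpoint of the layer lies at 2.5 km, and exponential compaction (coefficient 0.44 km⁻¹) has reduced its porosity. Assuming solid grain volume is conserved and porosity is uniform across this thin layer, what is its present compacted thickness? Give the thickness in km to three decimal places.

0.037 km

Porosity at 2.5 km: φ = 0.53·exp(−0.44×2.5) = 0.1764
Solid-volume conservation: h(1−φ) = h₀(1−φ₀) ⇒ h = h₀·(1−φ₀)/(1−φ)
h = 0.064 × (1 − 0.53)/(1 − 0.1764) = 0.064 × 0.5707 = 0.0365 km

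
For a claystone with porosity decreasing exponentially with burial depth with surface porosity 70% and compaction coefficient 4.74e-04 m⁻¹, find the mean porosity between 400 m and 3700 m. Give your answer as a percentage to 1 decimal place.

Working in km (1 km = 1000 m; β in km⁻¹ = β in m⁻¹ × 1000):
⟨φ⟩ = (1/(d₂−d₁)) ∫ φ₀ e^(−βd) dd = φ₀·(e^(−β·d₁) − e^(−β·d₂)) / (β·(d₂−d₁))
e^(−0.474×0.4) = 0.8273; e^(−0.474×3.7) = 0.1731
⟨φ⟩ = 0.7 × (0.8273 − 0.1731) / (0.474 × 3.3) = 0.7 × 0.4182 = 0.2928

29.3%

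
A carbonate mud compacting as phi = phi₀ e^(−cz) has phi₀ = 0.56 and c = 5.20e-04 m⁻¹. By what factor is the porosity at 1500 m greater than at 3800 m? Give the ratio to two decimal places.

3.31

Working in km (1 km = 1000 m; c in km⁻¹ = c in m⁻¹ × 1000):
phi(z₁)/phi(z₂) = e^(−c·z₁)/e^(−c·z₂) = e^{c(z₂−z₁)}
= exp(0.52 × 2.3) = exp(1.196) = 3.3069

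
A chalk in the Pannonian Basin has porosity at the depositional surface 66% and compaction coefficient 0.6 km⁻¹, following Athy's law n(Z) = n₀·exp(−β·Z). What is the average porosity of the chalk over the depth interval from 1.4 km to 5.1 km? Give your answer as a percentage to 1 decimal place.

⟨n⟩ = (1/(Z₂−Z₁)) ∫ n₀ e^(−βZ) dZ = n₀·(e^(−β·Z₁) − e^(−β·Z₂)) / (β·(Z₂−Z₁))
e^(−0.6×1.4) = 0.4317; e^(−0.6×5.1) = 0.0469
⟨n⟩ = 0.66 × (0.4317 − 0.0469) / (0.6 × 3.7) = 0.66 × 0.1733 = 0.1144

11.4%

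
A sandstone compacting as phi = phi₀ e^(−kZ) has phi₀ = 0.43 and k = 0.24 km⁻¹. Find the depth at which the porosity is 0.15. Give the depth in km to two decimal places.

4.39 km

Invert Athy's law: Z = ln(phi₀/phi) / k
Z = ln(0.43/0.15) / 0.24 = ln(2.867) / 0.24 = 1.0531 / 0.24 = 4.388 km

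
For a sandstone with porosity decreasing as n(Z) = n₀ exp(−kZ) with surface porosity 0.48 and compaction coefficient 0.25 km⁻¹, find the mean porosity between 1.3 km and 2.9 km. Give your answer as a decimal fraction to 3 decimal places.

0.286

⟨n⟩ = (1/(Z₂−Z₁)) ∫ n₀ e^(−kZ) dZ = n₀·(e^(−k·Z₁) − e^(−k·Z₂)) / (k·(Z₂−Z₁))
e^(−0.25×1.3) = 0.7225; e^(−0.25×2.9) = 0.4843
⟨n⟩ = 0.48 × (0.7225 − 0.4843) / (0.25 × 1.6) = 0.48 × 0.5955 = 0.2858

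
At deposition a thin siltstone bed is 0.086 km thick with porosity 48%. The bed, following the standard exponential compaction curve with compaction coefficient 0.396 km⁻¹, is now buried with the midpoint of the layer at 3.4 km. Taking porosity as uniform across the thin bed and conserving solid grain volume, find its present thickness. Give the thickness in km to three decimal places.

Porosity at 3.4 km: phi = 0.48·exp(−0.396×3.4) = 0.1249
Solid-volume conservation: h(1−phi) = h₀(1−phi₀) ⇒ h = h₀·(1−phi₀)/(1−phi)
h = 0.086 × (1 − 0.48)/(1 − 0.1249) = 0.086 × 0.5942 = 0.0511 km

0.051 km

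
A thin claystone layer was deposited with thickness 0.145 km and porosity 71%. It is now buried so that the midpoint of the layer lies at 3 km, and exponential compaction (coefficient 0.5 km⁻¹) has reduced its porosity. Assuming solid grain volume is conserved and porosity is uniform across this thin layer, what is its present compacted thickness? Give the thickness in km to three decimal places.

Porosity at 3 km: phi = 0.71·exp(−0.5×3) = 0.1584
Solid-volume conservation: h(1−phi) = h₀(1−phi₀) ⇒ h = h₀·(1−phi₀)/(1−phi)
h = 0.145 × (1 − 0.71)/(1 − 0.1584) = 0.145 × 0.3446 = 0.0500 km

0.050 km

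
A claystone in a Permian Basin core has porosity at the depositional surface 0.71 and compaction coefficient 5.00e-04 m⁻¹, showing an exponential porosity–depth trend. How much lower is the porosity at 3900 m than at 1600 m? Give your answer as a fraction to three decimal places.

Working in km (1 km = 1000 m; k in km⁻¹ = k in m⁻¹ × 1000):
phi(1.6) = 0.71·e^(−0.5×1.6) = 0.3190
phi(3.9) = 0.71·e^(−0.5×3.9) = 0.1010
Δphi = 0.3190 − 0.1010 = 0.2180

0.218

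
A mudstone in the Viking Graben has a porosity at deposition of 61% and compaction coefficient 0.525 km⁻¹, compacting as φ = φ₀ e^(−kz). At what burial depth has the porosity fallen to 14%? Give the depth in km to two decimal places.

Invert Athy's law: z = ln(φ₀/φ) / k
z = ln(0.61/0.14) / 0.525 = ln(4.357) / 0.525 = 1.4718 / 0.525 = 2.803 km

2.80 km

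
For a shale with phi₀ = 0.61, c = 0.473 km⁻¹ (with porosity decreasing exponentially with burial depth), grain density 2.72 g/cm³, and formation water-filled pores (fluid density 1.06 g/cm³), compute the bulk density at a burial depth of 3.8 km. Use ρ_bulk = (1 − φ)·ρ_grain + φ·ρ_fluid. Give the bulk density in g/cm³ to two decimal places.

2.55 g/cm³

Porosity at depth: phi = 0.61·exp(−0.473×3.8) = 0.61×0.1657 = 0.1011
Bulk density: ρ_b = (1−phi)ρ_g + phi·ρ_f = 0.8989×2.72 + 0.1011×1.06
       = 2.445 + 0.107 = 2.552 g/cm³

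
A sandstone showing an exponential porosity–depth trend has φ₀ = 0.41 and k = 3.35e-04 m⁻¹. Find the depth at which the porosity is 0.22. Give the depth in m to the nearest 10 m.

Working in km (1 km = 1000 m; k in km⁻¹ = k in m⁻¹ × 1000):
Invert Athy's law: Z = ln(φ₀/φ) / k
Z = ln(0.41/0.22) / 0.335 = ln(1.864) / 0.335 = 0.6225 / 0.335 = 1.858 km

1860 m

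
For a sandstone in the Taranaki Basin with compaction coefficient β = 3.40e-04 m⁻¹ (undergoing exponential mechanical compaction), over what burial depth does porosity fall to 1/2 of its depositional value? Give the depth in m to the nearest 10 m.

Working in km (1 km = 1000 m; β in km⁻¹ = β in m⁻¹ × 1000):
φ/φ₀ = 1/2 ⇒ exp(−β·d) = 1/2 ⇒ d = ln(2) / β
d = 0.6931 / 0.34 = 2.039 km

2040 m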